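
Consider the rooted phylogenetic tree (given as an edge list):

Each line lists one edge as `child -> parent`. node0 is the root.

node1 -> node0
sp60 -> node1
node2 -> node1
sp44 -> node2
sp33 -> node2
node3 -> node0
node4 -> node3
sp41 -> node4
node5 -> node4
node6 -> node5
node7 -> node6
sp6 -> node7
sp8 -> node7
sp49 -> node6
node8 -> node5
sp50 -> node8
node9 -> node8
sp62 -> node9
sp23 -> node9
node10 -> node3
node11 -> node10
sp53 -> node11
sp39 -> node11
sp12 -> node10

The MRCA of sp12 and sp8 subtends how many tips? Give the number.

10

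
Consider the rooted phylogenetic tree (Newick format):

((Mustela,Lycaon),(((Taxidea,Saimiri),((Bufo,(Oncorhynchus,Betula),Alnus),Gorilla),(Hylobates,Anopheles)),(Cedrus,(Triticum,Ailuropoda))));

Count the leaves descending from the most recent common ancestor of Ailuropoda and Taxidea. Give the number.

The MRCA of Ailuropoda and Taxidea is the node subtending (((Taxidea,Saimiri),((Bufo,(Oncorhynchus,Betula),Alnus),Gorilla),(Hylobates,Anopheles)),(Cedrus,(Triticum,Ailuropoda))).
That clade contains 12 terminal taxa: Ailuropoda, Alnus, Anopheles, Betula, Bufo, Cedrus, Gorilla, Hylobates, Oncorhynchus, Saimiri, Taxidea, Triticum.

12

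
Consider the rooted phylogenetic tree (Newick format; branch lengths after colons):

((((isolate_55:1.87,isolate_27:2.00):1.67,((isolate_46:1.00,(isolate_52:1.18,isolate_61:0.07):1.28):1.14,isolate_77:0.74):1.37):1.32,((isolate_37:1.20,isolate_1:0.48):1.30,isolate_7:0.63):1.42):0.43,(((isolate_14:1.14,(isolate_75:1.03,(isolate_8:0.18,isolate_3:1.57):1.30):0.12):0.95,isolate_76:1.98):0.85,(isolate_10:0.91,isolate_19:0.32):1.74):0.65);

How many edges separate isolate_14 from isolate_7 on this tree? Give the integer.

The MRCA of isolate_14 and isolate_7 is the root of the tree.
From isolate_14 up to that node: 4 branches. From isolate_7 up to the same node: 3 branches. Total: 4 + 3 = 7.

7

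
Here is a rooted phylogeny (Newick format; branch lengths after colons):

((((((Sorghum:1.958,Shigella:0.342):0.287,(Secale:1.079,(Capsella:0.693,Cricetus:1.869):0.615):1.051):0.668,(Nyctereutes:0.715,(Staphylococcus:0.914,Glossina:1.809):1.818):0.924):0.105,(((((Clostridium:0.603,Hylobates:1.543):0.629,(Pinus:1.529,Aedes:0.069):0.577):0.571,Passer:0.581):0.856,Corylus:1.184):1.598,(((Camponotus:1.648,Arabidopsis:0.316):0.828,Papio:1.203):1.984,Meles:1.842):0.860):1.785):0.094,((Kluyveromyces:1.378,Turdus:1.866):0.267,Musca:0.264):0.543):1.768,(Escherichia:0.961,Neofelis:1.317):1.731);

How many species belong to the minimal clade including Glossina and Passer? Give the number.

The MRCA of Glossina and Passer is the node subtending ((((Sorghum,Shigella),(Secale,(Capsella,Cricetus))),(Nyctereutes,(Staphylococcus,Glossina))),(((((Clostridium,Hylobates),(Pinus,Aedes)),Passer),Corylus),(((Camponotus,Arabidopsis),Papio),Meles))).
That clade contains 18 terminal taxa: Aedes, Arabidopsis, Camponotus, Capsella, Clostridium, Corylus, Cricetus, Glossina, Hylobates, Meles, Nyctereutes, Papio, Passer, Pinus, Secale, Shigella, Sorghum, Staphylococcus.

18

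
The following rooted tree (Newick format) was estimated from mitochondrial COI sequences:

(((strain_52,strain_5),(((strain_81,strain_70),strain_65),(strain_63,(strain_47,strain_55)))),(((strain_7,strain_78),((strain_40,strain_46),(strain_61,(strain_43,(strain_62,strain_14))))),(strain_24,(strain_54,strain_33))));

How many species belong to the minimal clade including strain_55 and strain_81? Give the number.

6

The MRCA of strain_55 and strain_81 is the node subtending (((strain_81,strain_70),strain_65),(strain_63,(strain_47,strain_55))).
That clade contains 6 terminal taxa: strain_47, strain_55, strain_63, strain_65, strain_70, strain_81.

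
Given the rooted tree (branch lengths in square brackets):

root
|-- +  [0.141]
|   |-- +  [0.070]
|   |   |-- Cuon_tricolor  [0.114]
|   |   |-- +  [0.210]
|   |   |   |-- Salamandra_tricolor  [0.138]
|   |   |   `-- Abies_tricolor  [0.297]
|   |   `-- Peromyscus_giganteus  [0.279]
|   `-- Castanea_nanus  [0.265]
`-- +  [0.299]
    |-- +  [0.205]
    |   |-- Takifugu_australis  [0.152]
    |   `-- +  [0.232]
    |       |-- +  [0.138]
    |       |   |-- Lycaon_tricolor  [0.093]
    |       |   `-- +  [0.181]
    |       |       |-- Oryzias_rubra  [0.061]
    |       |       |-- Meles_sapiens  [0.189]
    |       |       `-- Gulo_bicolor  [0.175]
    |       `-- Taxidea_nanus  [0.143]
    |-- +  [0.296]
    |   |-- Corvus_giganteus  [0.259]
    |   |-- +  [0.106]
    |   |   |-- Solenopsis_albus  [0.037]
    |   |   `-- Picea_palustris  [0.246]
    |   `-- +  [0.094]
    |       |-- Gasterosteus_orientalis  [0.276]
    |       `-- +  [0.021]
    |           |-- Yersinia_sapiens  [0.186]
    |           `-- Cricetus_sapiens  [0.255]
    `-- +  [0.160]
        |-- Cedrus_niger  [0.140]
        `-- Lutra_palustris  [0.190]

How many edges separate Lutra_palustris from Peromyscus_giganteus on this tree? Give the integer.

6

The MRCA of Lutra_palustris and Peromyscus_giganteus is the root of the tree.
From Lutra_palustris up to that node: 3 branches. From Peromyscus_giganteus up to the same node: 3 branches. Total: 3 + 3 = 6.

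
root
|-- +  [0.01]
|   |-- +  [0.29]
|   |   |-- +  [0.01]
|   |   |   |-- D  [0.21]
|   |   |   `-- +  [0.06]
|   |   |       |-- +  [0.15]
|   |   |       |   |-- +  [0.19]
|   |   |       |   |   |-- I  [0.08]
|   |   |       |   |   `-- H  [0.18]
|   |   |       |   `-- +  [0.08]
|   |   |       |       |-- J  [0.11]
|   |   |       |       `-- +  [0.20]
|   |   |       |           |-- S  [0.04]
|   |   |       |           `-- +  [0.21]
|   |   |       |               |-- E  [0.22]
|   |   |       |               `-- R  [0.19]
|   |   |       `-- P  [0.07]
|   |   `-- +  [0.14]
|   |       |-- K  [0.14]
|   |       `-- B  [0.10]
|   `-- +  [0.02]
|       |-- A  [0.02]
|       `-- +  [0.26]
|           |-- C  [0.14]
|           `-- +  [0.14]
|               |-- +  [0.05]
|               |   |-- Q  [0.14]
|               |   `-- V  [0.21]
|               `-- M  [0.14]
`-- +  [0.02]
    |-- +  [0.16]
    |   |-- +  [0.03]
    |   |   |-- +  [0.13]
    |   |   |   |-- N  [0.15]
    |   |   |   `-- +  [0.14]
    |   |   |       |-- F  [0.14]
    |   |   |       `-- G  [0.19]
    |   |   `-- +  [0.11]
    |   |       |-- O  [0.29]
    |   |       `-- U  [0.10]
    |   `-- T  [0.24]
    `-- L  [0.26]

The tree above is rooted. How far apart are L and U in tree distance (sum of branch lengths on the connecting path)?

0.66

The path runs L → … → MRCA → … → U; the MRCA is the node subtending ((((N,(F,G)),(O,U)),T),L).
Branch lengths along that path: 0.26 + 0.16 + 0.03 + 0.11 + 0.10 = 0.66.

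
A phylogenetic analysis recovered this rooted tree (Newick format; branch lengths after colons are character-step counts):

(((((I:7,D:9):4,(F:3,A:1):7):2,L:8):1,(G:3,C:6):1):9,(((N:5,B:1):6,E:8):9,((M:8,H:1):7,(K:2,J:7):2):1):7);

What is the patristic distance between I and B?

46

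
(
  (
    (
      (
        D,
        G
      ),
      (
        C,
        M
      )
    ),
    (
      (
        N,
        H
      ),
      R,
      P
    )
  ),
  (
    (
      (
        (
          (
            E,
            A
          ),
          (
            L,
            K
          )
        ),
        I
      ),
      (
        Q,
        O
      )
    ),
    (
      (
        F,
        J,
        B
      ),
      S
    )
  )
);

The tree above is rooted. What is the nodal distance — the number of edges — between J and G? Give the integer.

8

The MRCA of J and G is the root of the tree.
From J up to that node: 4 branches. From G up to the same node: 4 branches. Total: 4 + 4 = 8.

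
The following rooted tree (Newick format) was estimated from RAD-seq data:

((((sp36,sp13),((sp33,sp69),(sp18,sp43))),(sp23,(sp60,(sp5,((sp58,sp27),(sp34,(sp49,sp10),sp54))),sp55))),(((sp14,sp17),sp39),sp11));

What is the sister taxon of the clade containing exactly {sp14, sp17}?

The clade containing exactly {sp14, sp17} attaches to the tree at the node subtending ((sp14,sp17),sp39).
The other lineage descending from that same node — the sister group — is the single tip sp39.

sp39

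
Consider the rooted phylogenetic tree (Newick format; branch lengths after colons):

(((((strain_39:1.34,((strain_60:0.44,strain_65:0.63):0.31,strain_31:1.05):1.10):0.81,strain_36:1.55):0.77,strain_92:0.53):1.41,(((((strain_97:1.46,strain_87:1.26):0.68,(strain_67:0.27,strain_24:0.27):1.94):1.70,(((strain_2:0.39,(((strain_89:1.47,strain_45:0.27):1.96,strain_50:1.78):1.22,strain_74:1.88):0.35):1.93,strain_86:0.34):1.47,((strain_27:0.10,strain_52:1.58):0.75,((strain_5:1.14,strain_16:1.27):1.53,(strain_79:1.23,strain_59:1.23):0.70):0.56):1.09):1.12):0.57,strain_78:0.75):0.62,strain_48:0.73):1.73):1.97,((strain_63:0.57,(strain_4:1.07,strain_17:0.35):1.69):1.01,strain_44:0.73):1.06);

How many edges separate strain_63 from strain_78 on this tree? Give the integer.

7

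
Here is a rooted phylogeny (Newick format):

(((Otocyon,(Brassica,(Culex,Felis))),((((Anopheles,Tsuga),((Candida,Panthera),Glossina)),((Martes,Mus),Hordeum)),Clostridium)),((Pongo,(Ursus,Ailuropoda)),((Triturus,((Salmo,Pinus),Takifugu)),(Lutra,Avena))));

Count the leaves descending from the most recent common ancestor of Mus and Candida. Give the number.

The MRCA of Mus and Candida is the node subtending (((Anopheles,Tsuga),((Candida,Panthera),Glossina)),((Martes,Mus),Hordeum)).
That clade contains 8 terminal taxa: Anopheles, Candida, Glossina, Hordeum, Martes, Mus, Panthera, Tsuga.

8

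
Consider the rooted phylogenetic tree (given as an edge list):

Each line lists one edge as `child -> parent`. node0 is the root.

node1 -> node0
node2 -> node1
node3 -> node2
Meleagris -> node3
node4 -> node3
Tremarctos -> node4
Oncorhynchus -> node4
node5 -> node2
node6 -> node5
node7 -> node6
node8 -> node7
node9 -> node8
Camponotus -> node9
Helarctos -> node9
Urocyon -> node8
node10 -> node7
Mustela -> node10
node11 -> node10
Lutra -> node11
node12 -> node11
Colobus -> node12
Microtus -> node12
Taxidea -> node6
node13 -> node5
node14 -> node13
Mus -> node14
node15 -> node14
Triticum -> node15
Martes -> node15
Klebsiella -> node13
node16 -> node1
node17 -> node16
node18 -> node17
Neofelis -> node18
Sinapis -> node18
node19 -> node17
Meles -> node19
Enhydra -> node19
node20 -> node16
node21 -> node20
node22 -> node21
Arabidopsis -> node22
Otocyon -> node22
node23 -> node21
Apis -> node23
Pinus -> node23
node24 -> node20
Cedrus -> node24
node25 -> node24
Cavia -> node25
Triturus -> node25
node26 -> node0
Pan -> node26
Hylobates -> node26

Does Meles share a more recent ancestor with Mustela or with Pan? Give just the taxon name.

Mustela

The MRCA of Meles and Mustela subtends (((Meleagris,(Tremarctos,Oncorhynchus)),(((((Camponotus,Helarctos),Urocyon),(Mustela,(Lutra,(Colobus,Microtus)))),Taxidea),((Mus,(Triticum,Martes)),Klebsiella))),(((Neofelis,Sinapis),(Meles,Enhydra)),(((Arabidopsis,Otocyon),(Apis,Pinus)),(Cedrus,(Cavia,Triturus))))) (26 taxa).
The MRCA of Meles and Pan is the root, subtending the entire tree (28 taxa).
The first is nested inside the second, so Meles shares a more recent common ancestor with Mustela.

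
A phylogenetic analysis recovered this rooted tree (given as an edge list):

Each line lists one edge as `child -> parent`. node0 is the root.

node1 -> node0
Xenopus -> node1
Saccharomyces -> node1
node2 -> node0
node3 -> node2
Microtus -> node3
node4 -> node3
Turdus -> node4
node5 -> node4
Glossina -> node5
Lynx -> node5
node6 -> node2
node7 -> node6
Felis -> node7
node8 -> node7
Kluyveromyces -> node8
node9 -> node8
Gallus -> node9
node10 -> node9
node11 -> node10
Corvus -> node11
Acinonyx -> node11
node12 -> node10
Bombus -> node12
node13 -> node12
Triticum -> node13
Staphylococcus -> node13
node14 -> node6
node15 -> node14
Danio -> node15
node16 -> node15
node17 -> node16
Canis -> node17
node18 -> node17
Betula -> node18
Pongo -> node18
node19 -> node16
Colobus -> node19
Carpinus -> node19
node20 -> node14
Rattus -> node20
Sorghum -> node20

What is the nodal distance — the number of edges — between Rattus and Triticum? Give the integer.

The MRCA of Rattus and Triticum is the node subtending ((Felis,(Kluyveromyces,(Gallus,((Corvus,Acinonyx),(Bombus,(Triticum,Staphylococcus)))))),((Danio,((Canis,(Betula,Pongo)),(Colobus,Carpinus))),(Rattus,Sorghum))).
From Rattus up to that node: 3 branches. From Triticum up to the same node: 7 branches. Total: 3 + 7 = 10.

10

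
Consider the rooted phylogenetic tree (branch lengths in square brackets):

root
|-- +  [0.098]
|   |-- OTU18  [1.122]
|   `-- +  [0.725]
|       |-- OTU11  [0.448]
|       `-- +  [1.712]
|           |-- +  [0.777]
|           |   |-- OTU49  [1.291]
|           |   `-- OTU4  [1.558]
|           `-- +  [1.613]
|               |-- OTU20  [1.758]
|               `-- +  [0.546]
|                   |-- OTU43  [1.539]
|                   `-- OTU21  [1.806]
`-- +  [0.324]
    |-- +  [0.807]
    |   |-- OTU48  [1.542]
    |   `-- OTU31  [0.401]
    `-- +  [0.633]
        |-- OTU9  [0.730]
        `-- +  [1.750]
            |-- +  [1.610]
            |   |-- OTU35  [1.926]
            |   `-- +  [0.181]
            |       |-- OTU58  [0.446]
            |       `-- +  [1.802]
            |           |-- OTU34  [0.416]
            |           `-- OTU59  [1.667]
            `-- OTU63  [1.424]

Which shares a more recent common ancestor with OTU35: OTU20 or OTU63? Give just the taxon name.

OTU63

The MRCA of OTU35 and OTU63 subtends ((OTU35,(OTU58,(OTU34,OTU59))),OTU63) (5 taxa).
The MRCA of OTU35 and OTU20 is the root, subtending the entire tree (15 taxa).
The first is nested inside the second, so OTU35 shares a more recent common ancestor with OTU63.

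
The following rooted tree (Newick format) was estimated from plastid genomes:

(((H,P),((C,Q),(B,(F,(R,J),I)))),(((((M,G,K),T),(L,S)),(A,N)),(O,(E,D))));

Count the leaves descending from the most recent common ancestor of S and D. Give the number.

11

The MRCA of S and D is the node subtending (((((M,G,K),T),(L,S)),(A,N)),(O,(E,D))).
That clade contains 11 terminal taxa: A, D, E, G, K, L, M, N, O, S, T.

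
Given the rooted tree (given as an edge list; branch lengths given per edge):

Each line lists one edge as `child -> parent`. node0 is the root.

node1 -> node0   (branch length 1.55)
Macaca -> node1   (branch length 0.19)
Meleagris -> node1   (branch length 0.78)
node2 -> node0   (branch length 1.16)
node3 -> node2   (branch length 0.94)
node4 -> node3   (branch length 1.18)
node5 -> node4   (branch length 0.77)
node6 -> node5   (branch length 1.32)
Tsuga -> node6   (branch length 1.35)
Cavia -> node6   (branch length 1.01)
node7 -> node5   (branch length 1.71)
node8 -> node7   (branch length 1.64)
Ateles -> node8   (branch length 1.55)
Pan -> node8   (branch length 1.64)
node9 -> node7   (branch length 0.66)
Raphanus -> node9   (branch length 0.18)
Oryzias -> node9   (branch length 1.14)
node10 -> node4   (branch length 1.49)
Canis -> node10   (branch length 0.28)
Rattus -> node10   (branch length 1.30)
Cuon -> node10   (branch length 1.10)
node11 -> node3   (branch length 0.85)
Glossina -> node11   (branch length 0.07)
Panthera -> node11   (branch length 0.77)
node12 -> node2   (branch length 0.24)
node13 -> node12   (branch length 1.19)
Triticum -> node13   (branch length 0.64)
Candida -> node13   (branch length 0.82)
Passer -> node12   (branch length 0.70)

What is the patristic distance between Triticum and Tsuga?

7.63

The path runs Triticum → … → MRCA → … → Tsuga; the MRCA is the node subtending (((((Tsuga,Cavia),((Ateles,Pan),(Raphanus,Oryzias))),(Canis,Rattus,Cuon)),(Glossina,Panthera)),((Triticum,Candida),Passer)).
Branch lengths along that path: 0.64 + 1.19 + 0.24 + 0.94 + 1.18 + 0.77 + 1.32 + 1.35 = 7.63.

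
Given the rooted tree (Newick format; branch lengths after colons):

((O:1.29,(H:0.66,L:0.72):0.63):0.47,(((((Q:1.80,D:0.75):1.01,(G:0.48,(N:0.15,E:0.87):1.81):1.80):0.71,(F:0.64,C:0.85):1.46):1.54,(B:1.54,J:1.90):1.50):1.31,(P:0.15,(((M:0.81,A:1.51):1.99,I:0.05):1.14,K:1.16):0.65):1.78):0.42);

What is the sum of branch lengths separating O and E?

The path runs O → … → MRCA → … → E; the MRCA is the root of the tree.
Branch lengths along that path: 1.29 + 0.47 + 0.42 + 1.31 + 1.54 + 0.71 + 1.80 + 1.81 + 0.87 = 10.22.

10.22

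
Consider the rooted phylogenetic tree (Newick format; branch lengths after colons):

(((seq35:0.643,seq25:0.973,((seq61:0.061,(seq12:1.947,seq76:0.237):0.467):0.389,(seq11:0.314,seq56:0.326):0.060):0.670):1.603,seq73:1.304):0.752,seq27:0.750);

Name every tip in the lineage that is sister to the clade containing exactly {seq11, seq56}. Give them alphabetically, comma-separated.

seq12, seq61, seq76

The clade containing exactly {seq11, seq56} attaches to the tree at the node subtending ((seq61,(seq12,seq76)),(seq11,seq56)).
The other lineage descending from that same node — the sister group — is (seq61,(seq12,seq76)); its 3 tips in alphabetical order are the answer.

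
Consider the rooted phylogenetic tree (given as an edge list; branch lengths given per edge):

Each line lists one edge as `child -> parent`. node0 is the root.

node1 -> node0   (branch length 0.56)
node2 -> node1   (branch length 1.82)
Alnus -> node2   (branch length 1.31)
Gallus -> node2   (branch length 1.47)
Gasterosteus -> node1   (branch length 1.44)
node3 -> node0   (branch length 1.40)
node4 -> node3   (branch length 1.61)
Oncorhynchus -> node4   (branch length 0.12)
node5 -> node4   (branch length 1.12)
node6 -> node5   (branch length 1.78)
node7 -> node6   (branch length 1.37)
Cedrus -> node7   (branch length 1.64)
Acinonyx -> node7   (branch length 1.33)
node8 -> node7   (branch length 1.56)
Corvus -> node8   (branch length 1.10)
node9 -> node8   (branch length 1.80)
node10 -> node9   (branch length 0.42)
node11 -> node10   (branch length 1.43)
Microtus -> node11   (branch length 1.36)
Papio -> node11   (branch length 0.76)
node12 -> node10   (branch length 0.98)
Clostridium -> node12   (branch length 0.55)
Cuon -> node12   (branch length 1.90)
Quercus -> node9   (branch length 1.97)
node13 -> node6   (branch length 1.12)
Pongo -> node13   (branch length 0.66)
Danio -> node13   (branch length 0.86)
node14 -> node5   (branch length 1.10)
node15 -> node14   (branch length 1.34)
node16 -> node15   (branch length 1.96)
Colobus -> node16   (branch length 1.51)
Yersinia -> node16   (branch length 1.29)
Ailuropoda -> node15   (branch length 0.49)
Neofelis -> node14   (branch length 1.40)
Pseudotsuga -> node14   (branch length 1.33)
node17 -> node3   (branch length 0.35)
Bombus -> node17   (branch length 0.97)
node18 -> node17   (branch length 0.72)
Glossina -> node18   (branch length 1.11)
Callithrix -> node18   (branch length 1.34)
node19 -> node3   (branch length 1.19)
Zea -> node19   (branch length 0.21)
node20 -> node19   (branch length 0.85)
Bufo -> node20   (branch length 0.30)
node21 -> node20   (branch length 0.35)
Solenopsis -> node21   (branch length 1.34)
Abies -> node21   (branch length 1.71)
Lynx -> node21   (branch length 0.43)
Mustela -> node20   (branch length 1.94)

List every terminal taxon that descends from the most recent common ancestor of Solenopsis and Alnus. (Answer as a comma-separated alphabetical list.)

Abies, Acinonyx, Ailuropoda, Alnus, Bombus, Bufo, Callithrix, Cedrus, Clostridium, Colobus, Corvus, Cuon, Danio, Gallus, Gasterosteus, Glossina, Lynx, Microtus, Mustela, Neofelis, Oncorhynchus, Papio, Pongo, Pseudotsuga, Quercus, Solenopsis, Yersinia, Zea

Tracing Solenopsis: it sits inside (Solenopsis,Abies,Lynx).
Tracing Alnus: it sits inside (Alnus,Gallus).
The smallest clade enclosing both is the whole tree (their MRCA is the root), so the answer is all 28 tips in alphabetical order.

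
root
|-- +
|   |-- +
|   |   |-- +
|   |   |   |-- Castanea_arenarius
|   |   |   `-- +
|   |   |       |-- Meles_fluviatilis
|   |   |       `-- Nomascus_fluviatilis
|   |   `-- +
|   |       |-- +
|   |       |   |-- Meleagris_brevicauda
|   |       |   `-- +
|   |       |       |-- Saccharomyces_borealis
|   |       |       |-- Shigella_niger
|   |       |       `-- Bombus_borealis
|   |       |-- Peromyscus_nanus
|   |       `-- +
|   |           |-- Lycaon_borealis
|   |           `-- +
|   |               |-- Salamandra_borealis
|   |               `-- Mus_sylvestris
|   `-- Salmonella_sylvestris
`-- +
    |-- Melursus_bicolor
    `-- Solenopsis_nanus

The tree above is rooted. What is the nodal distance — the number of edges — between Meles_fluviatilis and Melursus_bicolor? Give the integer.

7

The MRCA of Meles_fluviatilis and Melursus_bicolor is the root of the tree.
From Meles_fluviatilis up to that node: 5 branches. From Melursus_bicolor up to the same node: 2 branches. Total: 5 + 2 = 7.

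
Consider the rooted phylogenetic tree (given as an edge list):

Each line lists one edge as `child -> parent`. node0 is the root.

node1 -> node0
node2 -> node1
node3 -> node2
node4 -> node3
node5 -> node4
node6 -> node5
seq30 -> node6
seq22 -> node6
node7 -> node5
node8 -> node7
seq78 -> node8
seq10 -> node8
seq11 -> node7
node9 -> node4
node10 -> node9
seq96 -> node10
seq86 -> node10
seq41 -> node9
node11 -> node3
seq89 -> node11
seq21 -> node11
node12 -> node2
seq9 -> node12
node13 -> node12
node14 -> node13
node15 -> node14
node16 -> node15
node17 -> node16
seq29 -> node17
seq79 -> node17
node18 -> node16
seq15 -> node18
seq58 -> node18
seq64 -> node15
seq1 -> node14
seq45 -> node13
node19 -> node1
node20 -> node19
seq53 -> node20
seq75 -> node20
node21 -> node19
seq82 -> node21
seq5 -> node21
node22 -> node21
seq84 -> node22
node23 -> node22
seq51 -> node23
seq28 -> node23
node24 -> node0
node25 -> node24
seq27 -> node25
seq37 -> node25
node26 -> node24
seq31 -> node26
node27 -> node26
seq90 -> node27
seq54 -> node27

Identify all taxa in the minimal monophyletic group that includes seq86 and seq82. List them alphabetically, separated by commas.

Tracing seq86: it sits inside (seq96,seq86).
Tracing seq82: it sits inside (seq82,seq5,(seq84,(seq51,seq28))).
The smallest clade enclosing both is ((((((seq30,seq22),((seq78,seq10),seq11)),((seq96,seq86),seq41)),(seq89,seq21)),(seq9,(((((seq29,seq79),(seq15,seq58)),seq64),seq1),seq45))),((seq53,seq75),(seq82,seq5,(seq84,(seq51,seq28))))); the answer is its 25 terminal taxa in alphabetical order.

seq1, seq10, seq11, seq15, seq21, seq22, seq28, seq29, seq30, seq41, seq45, seq5, seq51, seq53, seq58, seq64, seq75, seq78, seq79, seq82, seq84, seq86, seq89, seq9, seq96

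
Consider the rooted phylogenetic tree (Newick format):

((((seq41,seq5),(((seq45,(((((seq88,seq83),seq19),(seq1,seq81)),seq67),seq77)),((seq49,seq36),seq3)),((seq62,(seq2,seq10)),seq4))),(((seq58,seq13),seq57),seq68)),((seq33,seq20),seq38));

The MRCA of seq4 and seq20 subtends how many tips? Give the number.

24

The MRCA of seq4 and seq20 is the root, so the clade is the entire tree.
That clade contains 24 terminal taxa: seq1, seq10, seq13, seq19, seq2, seq20, seq3, seq33, seq36, seq38, seq4, seq41, seq45, seq49, seq5, seq57, seq58, seq62, seq67, seq68, seq77, seq81, seq83, seq88.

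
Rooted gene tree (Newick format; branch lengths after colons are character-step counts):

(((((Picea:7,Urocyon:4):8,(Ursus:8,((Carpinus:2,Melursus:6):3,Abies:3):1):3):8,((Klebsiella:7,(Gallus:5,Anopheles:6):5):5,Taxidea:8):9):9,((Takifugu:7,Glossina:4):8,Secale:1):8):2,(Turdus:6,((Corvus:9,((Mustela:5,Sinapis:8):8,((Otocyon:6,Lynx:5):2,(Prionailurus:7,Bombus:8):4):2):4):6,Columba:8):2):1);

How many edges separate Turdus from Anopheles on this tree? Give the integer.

8

The MRCA of Turdus and Anopheles is the root of the tree.
From Turdus up to that node: 2 branches. From Anopheles up to the same node: 6 branches. Total: 2 + 6 = 8.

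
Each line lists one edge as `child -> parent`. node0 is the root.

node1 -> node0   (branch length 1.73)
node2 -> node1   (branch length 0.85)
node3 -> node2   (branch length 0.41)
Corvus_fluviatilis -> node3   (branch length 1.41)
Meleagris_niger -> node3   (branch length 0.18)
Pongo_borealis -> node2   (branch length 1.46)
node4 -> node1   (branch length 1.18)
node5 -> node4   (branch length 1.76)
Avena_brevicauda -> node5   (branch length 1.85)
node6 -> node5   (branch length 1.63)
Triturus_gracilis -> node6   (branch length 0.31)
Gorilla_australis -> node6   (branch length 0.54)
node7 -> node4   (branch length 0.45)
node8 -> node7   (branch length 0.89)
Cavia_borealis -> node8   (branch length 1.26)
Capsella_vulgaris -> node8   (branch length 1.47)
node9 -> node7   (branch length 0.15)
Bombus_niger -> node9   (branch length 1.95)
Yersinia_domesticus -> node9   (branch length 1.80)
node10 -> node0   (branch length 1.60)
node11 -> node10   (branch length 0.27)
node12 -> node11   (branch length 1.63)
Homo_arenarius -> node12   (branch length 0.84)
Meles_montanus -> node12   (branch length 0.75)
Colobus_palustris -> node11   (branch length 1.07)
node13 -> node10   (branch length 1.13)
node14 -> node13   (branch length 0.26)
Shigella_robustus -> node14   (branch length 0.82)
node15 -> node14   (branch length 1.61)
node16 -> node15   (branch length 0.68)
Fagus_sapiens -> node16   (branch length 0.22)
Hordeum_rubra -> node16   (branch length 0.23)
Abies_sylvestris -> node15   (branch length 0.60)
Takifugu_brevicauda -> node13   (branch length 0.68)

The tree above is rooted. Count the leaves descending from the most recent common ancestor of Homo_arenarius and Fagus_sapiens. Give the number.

8

The MRCA of Homo_arenarius and Fagus_sapiens is the node subtending (((Homo_arenarius,Meles_montanus),Colobus_palustris),((Shigella_robustus,((Fagus_sapiens,Hordeum_rubra),Abies_sylvestris)),Takifugu_brevicauda)).
That clade contains 8 terminal taxa: Abies_sylvestris, Colobus_palustris, Fagus_sapiens, Homo_arenarius, Hordeum_rubra, Meles_montanus, Shigella_robustus, Takifugu_brevicauda.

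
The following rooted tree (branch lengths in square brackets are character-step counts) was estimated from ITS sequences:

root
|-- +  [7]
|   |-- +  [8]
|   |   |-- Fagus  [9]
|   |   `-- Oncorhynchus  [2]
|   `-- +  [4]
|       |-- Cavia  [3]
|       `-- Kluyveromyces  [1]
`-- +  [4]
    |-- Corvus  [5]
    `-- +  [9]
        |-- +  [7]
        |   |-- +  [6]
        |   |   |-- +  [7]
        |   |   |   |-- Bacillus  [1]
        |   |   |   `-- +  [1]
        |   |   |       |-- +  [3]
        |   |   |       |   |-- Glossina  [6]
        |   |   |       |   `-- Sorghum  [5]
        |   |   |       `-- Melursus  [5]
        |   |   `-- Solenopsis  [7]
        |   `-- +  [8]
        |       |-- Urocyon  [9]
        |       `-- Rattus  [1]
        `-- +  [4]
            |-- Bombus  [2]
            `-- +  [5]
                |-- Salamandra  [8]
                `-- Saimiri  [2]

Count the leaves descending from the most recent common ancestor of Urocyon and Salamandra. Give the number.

The MRCA of Urocyon and Salamandra is the node subtending ((((Bacillus,((Glossina,Sorghum),Melursus)),Solenopsis),(Urocyon,Rattus)),(Bombus,(Salamandra,Saimiri))).
That clade contains 10 terminal taxa: Bacillus, Bombus, Glossina, Melursus, Rattus, Saimiri, Salamandra, Solenopsis, Sorghum, Urocyon.

10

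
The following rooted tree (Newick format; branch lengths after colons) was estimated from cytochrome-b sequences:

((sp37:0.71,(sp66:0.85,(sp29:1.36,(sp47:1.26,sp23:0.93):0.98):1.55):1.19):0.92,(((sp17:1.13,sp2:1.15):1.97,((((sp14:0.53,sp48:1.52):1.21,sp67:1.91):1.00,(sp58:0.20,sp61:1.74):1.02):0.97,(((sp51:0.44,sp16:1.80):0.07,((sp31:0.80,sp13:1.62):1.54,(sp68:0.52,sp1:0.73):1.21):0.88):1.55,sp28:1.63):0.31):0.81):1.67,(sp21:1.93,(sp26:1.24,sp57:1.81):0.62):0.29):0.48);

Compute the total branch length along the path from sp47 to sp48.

The path runs sp47 → … → MRCA → … → sp48; the MRCA is the root of the tree.
Branch lengths along that path: 1.26 + 0.98 + 1.55 + 1.19 + 0.92 + 0.48 + 1.67 + 0.81 + 0.97 + 1.00 + 1.21 + 1.52 = 13.56.

13.56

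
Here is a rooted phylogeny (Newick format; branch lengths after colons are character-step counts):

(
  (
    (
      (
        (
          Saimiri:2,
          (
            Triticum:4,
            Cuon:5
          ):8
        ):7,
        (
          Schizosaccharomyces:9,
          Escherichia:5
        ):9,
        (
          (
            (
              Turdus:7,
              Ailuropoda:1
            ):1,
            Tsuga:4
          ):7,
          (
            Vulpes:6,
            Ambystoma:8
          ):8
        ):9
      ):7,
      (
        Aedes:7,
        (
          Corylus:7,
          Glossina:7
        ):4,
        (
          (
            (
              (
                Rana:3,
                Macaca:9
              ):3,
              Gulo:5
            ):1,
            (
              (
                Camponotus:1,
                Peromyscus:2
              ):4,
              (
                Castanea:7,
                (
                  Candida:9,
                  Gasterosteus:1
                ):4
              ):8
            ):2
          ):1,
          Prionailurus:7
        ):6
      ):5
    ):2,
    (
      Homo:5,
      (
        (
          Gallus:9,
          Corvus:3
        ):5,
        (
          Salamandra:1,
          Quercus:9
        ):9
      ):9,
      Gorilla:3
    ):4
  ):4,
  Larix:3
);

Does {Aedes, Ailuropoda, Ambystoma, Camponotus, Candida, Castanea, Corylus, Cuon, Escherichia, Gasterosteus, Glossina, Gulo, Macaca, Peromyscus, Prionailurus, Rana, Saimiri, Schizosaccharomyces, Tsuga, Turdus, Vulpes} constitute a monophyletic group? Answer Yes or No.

No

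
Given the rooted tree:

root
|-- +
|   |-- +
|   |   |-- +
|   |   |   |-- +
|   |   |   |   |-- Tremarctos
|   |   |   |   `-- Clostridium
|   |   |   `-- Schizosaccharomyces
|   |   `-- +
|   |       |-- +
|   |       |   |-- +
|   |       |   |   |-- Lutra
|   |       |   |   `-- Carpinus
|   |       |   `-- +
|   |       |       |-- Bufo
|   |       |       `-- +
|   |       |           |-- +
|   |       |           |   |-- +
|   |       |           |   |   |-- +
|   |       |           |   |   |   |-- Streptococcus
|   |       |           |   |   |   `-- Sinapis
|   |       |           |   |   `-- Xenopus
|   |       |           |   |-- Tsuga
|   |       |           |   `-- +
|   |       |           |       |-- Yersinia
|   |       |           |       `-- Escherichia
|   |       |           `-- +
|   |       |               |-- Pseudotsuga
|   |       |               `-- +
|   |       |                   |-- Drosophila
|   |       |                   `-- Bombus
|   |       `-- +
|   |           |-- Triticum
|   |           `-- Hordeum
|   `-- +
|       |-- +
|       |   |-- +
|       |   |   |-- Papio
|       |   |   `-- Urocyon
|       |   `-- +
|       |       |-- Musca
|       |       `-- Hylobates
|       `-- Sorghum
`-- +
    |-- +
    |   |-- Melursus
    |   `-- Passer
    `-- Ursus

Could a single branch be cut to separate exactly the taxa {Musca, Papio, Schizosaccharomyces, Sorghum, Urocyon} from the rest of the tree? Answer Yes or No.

The MRCA of the listed taxa subtends ((((Tremarctos,Clostridium),Schizosaccharomyces),(((Lutra,Carpinus),(Bufo,((((Streptococcus,Sinapis),Xenopus),Tsuga,(Yersinia,Escherichia)),(Pseudotsuga,(Drosophila,Bombus))))),(Triticum,Hordeum))),(((Papio,Urocyon),(Musca,Hylobates)),Sorghum)).
That clade also contains Bombus, Bufo, Carpinus, Clostridium, Drosophila, Escherichia, Hordeum, Hylobates, Lutra, Pseudotsuga, Sinapis, Streptococcus, Tremarctos, Triticum, Tsuga, Xenopus, Yersinia, which are not in the proposed group, so the group is not monophyletic.

No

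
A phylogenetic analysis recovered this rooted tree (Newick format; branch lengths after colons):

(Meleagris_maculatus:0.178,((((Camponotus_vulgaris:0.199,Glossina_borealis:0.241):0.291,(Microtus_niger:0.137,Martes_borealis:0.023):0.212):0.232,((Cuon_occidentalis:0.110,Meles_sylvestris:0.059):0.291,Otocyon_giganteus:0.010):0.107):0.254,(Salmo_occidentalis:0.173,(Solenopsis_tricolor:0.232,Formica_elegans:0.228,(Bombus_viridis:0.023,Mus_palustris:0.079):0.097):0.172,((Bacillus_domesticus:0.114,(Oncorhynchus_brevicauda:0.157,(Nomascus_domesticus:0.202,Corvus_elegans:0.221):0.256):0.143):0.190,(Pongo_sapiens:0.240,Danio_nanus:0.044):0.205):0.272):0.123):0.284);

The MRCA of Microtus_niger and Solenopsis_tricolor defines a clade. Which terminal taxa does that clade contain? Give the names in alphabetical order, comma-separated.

Bacillus_domesticus, Bombus_viridis, Camponotus_vulgaris, Corvus_elegans, Cuon_occidentalis, Danio_nanus, Formica_elegans, Glossina_borealis, Martes_borealis, Meles_sylvestris, Microtus_niger, Mus_palustris, Nomascus_domesticus, Oncorhynchus_brevicauda, Otocyon_giganteus, Pongo_sapiens, Salmo_occidentalis, Solenopsis_tricolor

Tracing Microtus_niger: it sits inside (Microtus_niger,Martes_borealis).
Tracing Solenopsis_tricolor: it sits inside (Solenopsis_tricolor,Formica_elegans,(Bombus_viridis,Mus_palustris)).
The smallest clade enclosing both is ((((Camponotus_vulgaris,Glossina_borealis),(Microtus_niger,Martes_borealis)),((Cuon_occidentalis,Meles_sylvestris),Otocyon_giganteus)),(Salmo_occidentalis,(Solenopsis_tricolor,Formica_elegans,(Bombus_viridis,Mus_palustris)),((Bacillus_domesticus,(Oncorhynchus_brevicauda,(Nomascus_domesticus,Corvus_elegans))),(Pongo_sapiens,Danio_nanus)))); the answer is its 18 terminal taxa in alphabetical order.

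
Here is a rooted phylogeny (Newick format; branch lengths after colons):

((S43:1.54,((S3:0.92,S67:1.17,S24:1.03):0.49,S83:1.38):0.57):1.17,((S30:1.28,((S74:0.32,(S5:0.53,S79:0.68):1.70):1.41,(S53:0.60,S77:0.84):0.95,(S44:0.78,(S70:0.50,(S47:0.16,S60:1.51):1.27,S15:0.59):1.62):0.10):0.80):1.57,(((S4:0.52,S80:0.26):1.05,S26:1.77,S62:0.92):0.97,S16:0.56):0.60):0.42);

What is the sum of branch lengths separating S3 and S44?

6.82

The path runs S3 → … → MRCA → … → S44; the MRCA is the root of the tree.
Branch lengths along that path: 0.92 + 0.49 + 0.57 + 1.17 + 0.42 + 1.57 + 0.80 + 0.10 + 0.78 = 6.82.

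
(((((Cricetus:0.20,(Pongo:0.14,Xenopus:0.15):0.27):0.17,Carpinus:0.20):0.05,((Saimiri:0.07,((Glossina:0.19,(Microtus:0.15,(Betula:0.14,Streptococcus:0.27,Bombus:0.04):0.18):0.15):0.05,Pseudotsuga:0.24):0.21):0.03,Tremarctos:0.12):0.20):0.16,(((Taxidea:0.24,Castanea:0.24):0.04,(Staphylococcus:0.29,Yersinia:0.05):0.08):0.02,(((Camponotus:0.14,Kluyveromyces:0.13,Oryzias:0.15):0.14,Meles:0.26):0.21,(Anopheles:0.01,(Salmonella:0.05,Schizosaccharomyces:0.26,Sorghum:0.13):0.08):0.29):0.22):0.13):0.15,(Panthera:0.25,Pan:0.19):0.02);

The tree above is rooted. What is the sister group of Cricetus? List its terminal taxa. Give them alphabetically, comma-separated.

Cricetus attaches to the tree at the node subtending (Cricetus,(Pongo,Xenopus)).
The other lineage descending from that same node — the sister group — is (Pongo,Xenopus); its 2 tips in alphabetical order are the answer.

Pongo, Xenopus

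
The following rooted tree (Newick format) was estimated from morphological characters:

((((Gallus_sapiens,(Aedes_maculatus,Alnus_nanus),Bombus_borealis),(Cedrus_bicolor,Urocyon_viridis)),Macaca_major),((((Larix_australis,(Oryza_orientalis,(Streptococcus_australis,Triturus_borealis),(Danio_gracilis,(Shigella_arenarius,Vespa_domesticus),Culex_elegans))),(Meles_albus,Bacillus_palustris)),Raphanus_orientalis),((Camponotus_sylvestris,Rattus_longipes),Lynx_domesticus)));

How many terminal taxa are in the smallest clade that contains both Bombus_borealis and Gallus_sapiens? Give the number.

4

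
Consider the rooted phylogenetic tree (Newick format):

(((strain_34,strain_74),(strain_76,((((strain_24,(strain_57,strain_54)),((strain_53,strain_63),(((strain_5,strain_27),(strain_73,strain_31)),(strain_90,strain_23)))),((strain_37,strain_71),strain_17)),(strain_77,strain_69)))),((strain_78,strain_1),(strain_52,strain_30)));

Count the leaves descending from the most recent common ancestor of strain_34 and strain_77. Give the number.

The MRCA of strain_34 and strain_77 is the node subtending ((strain_34,strain_74),(strain_76,((((strain_24,(strain_57,strain_54)),((strain_53,strain_63),(((strain_5,strain_27),(strain_73,strain_31)),(strain_90,strain_23)))),((strain_37,strain_71),strain_17)),(strain_77,strain_69)))).
That clade contains 19 terminal taxa: strain_17, strain_23, strain_24, strain_27, strain_31, strain_34, strain_37, strain_5, strain_53, strain_54, strain_57, strain_63, strain_69, strain_71, strain_73, strain_74, strain_76, strain_77, strain_90.

19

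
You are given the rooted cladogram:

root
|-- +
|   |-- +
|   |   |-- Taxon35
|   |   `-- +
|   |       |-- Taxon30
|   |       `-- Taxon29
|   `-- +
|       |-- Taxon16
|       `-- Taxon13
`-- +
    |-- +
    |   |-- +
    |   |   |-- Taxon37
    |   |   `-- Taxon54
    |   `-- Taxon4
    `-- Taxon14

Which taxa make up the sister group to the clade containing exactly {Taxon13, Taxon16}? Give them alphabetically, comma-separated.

The clade containing exactly {Taxon13, Taxon16} attaches to the tree at the node subtending ((Taxon35,(Taxon30,Taxon29)),(Taxon16,Taxon13)).
The other lineage descending from that same node — the sister group — is (Taxon35,(Taxon30,Taxon29)); its 3 tips in alphabetical order are the answer.

Taxon29, Taxon30, Taxon35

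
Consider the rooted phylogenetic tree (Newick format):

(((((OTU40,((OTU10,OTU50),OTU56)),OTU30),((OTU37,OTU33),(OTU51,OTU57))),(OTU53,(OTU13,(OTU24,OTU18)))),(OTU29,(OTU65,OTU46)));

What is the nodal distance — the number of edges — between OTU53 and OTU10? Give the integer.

8

The MRCA of OTU53 and OTU10 is the node subtending ((((OTU40,((OTU10,OTU50),OTU56)),OTU30),((OTU37,OTU33),(OTU51,OTU57))),(OTU53,(OTU13,(OTU24,OTU18)))).
From OTU53 up to that node: 2 branches. From OTU10 up to the same node: 6 branches. Total: 2 + 6 = 8.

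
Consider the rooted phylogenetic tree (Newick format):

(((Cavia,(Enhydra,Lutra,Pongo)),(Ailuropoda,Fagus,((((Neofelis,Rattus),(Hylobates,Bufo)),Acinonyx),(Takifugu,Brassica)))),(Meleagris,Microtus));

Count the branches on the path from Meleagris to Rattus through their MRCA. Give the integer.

9

The MRCA of Meleagris and Rattus is the root of the tree.
From Meleagris up to that node: 2 branches. From Rattus up to the same node: 7 branches. Total: 2 + 7 = 9.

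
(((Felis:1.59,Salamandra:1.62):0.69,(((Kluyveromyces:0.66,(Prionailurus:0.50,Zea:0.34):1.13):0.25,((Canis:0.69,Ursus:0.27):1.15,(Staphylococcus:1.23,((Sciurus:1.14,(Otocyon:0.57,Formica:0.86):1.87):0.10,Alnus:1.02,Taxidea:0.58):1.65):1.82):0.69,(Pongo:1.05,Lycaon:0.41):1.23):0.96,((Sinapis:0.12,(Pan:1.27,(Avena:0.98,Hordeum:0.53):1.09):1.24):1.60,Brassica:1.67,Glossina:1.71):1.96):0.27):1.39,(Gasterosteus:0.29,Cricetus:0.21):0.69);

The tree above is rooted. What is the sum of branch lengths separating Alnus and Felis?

8.69

The path runs Alnus → … → MRCA → … → Felis; the MRCA is the node subtending ((Felis,Salamandra),(((Kluyveromyces,(Prionailurus,Zea)),((Canis,Ursus),(Staphylococcus,((Sciurus,(Otocyon,Formica)),Alnus,Taxidea))),(Pongo,Lycaon)),((Sinapis,(Pan,(Avena,Hordeum))),Brassica,Glossina))).
Branch lengths along that path: 1.02 + 1.65 + 1.82 + 0.69 + 0.96 + 0.27 + 0.69 + 1.59 = 8.69.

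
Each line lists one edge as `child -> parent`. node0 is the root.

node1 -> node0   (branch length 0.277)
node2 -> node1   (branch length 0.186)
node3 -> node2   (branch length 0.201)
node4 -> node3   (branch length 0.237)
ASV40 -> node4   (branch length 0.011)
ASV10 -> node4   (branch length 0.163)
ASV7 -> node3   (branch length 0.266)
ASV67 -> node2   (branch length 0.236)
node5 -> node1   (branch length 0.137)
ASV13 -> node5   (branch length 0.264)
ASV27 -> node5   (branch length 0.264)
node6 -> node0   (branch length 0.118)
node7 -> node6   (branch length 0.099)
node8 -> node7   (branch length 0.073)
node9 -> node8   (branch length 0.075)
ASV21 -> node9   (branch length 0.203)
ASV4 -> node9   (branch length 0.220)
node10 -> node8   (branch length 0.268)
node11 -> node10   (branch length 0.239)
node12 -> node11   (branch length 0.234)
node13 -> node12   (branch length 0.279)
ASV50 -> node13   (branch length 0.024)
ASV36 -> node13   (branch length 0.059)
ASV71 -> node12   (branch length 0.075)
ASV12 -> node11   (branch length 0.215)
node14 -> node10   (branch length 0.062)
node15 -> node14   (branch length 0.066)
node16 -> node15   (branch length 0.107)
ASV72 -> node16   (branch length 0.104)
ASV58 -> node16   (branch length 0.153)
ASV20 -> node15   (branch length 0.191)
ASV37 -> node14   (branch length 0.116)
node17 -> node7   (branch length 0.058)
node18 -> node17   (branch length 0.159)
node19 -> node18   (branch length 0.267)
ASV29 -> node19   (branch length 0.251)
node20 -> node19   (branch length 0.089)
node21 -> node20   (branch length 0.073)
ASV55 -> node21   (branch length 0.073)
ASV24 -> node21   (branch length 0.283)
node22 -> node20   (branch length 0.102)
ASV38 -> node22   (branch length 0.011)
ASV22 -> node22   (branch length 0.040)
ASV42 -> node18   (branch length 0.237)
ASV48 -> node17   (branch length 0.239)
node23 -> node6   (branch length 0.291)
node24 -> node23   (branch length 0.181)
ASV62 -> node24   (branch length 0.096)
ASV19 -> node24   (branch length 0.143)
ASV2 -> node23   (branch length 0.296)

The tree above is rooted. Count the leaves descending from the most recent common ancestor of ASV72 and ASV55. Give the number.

17

The MRCA of ASV72 and ASV55 is the node subtending (((ASV21,ASV4),((((ASV50,ASV36),ASV71),ASV12),(((ASV72,ASV58),ASV20),ASV37))),(((ASV29,((ASV55,ASV24),(ASV38,ASV22))),ASV42),ASV48)).
That clade contains 17 terminal taxa: ASV12, ASV20, ASV21, ASV22, ASV24, ASV29, ASV36, ASV37, ASV38, ASV4, ASV42, ASV48, ASV50, ASV55, ASV58, ASV71, ASV72.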